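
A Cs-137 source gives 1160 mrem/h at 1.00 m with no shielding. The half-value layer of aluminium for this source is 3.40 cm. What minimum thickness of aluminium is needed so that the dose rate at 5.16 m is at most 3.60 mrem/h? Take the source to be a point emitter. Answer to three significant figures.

12.2 cm

At 5.16 m, distance alone gives 1160 × (1.00/5.16)² = 1160 × 0.03756 = 43.57 mrem/h.
Further attenuation needed: 43.57/3.60 = 12.10.
n = log₂(12.10) = 3.597 half-value layers.
Thickness = 3.597 × 3.40 cm = 12.23 cm.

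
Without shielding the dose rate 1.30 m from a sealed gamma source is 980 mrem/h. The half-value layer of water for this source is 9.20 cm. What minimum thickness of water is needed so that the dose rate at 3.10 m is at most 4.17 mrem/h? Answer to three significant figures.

At 3.10 m, distance alone gives (1.30/3.10)² = 0.1759, so 980 × 0.1759 = 172.4 mrem/h.
Further attenuation needed: 172.4/4.17 = 41.34.
n = log₂(41.34) = 5.369 half-value layers.
Thickness = 5.369 × 9.20 cm = 49.39 cm.

49.4 cm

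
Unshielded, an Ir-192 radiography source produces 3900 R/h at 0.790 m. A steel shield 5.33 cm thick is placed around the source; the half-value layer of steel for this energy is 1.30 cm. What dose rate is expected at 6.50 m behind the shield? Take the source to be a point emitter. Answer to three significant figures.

Distance alone: 3900 × (0.790/6.50)² = 3900 × 0.01477 = 57.60 R/h.
Shield: 5.33/1.30 = 4.100 half-value layers → attenuation 2^(−4.100) = 0.05831.
Combined: 57.60 × 0.05831 = 3.359 R/h.

3.36 R/h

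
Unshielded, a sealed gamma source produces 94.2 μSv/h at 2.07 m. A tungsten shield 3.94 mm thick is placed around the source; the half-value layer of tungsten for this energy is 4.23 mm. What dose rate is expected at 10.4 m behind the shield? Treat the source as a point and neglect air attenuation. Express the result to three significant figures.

Distance alone: 94.2 × (2.07/10.4)² = 94.2 × 0.03962 = 3.732 μSv/h.
Shield: 3.94/4.23 = 0.9314 half-value layers → attenuation 2^(−0.9314) = 0.5243.
Combined: 3.732 × 0.5243 = 1.957 μSv/h.

1.96 μSv/h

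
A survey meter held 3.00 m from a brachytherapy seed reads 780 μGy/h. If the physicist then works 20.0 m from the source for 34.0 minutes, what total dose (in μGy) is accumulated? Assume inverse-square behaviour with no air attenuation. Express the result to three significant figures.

9.95 μGy

Using I₁d₁² = I₂d₂², rate at 20.0 m:
(3.00/20.0)² = 0.02250, so 780 × 0.02250 = 17.55 μGy/h.
Dose = rate × time = 17.55 μGy/h × 0.5667 h = 9.946 μGy.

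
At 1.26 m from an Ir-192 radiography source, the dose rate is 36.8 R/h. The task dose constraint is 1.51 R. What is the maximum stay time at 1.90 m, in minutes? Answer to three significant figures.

Intensity scales as (d₁/d₂)², so rate at 1.90 m:
36.8 × (1.26/1.90)² = 36.8 × 0.4398 = 16.18 R/h.
Stay time = 1.51 R ÷ 16.18 R/h = 0.09333 h = 5.600 min.

5.60 min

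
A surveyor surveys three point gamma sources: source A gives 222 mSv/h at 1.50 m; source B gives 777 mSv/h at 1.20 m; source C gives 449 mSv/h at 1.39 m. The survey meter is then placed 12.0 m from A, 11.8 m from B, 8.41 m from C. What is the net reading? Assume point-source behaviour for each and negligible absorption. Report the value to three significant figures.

By superposition, sum each source's inverse-square contribution:
A: 222 × (1.50/12.0)² = 3.469 mSv/h
B: 777 × (1.20/11.8)² = 8.036 mSv/h
C: 449 × (1.39/8.41)² = 12.27 mSv/h
Total = 3.469 + 8.036 + 12.27 = 23.77 mSv/h.

23.8 mSv/h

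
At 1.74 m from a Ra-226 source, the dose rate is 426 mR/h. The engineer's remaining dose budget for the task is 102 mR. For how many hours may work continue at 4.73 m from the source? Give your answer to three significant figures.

1.77 h

Intensity scales as (d₁/d₂)², so rate at 4.73 m:
426 × (1.74/4.73)² = 426 × 0.1353 = 57.64 mR/h.
Stay time = 102 mR ÷ 57.64 mR/h = 1.770 h.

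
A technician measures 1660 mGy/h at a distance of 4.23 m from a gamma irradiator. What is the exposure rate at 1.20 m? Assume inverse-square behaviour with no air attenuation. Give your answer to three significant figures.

20600 mGy/h

Intensity scales as (d₁/d₂)², so the rate at 1.20 m is
1660 × (4.23/1.20)² = 1660 × 12.43 = 20630 mGy/h.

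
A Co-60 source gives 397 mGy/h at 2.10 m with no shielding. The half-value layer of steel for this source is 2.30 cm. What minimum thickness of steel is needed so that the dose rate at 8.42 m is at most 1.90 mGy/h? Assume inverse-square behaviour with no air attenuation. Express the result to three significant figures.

8.51 cm

At 8.42 m, distance alone gives (2.10/8.42)² = 0.06220, so 397 × 0.06220 = 24.69 mGy/h.
Further attenuation needed: 24.69/1.90 = 12.99.
n = log₂(12.99) = 3.699 half-value layers.
Thickness = 3.699 × 2.30 cm = 8.508 cm.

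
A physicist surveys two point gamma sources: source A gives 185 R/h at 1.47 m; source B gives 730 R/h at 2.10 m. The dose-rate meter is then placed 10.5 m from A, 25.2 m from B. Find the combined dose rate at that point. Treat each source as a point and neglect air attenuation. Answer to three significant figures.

Each source contributes Iᵢ·(dᵢ/rᵢ)²; contributions add.
A: 185 × (1.47/10.5)² = 3.626 R/h
B: 730 × (2.10/25.2)² = 5.069 R/h
Total = 3.626 + 5.069 = 8.695 R/h.

8.70 R/h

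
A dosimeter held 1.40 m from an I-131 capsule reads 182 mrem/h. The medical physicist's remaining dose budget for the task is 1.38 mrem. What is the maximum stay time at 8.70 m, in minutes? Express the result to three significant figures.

Using I₁d₁² = I₂d₂², rate at 8.70 m:
182 × (1.40/8.70)² = 182 × 0.02590 = 4.714 mrem/h.
Stay time = 1.38 mrem ÷ 4.714 mrem/h = 0.2927 h = 17.56 min.

17.6 min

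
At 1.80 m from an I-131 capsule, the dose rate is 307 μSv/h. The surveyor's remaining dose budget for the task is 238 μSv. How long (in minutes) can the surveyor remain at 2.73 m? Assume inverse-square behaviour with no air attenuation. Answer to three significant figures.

By the inverse-square law, rate at 2.73 m:
307 × (1.80/2.73)² = 307 × 0.4347 = 133.5 μSv/h.
Stay time = 238 μSv ÷ 133.5 μSv/h = 1.783 h = 107.0 min.

107 min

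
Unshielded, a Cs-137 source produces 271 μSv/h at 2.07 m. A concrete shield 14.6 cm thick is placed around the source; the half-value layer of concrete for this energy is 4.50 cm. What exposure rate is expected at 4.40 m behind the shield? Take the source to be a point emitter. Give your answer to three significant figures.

Distance alone: 271 × (2.07/4.40)² = 271 × 0.2213 = 59.97 μSv/h.
Shield: 14.6/4.50 = 3.244 half-value layers → attenuation 2^(−3.244) = 0.1056.
Combined: 59.97 × 0.1056 = 6.333 μSv/h.

6.33 μSv/h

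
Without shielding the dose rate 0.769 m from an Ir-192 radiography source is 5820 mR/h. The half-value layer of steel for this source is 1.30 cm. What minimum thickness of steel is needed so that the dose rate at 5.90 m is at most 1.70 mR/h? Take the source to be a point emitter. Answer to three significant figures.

7.62 cm

At 5.90 m, distance alone gives (0.769/5.90)² = 0.01699, so 5820 × 0.01699 = 98.88 mR/h.
Further attenuation needed: 98.88/1.70 = 58.16.
n = log₂(58.16) = 5.862 half-value layers.
Thickness = 5.862 × 1.30 cm = 7.621 cm.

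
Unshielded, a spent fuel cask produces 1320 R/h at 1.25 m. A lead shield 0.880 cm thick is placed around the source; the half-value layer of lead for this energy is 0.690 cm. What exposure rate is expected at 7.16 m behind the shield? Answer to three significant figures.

Distance alone: (1.25/7.16)² = 0.03048, so 1320 × 0.03048 = 40.23 R/h.
Shield: 0.880/0.690 = 1.275 half-value layers → attenuation 2^(−1.275) = 0.4132.
Combined: 40.23 × 0.4132 = 16.62 R/h.

16.6 R/h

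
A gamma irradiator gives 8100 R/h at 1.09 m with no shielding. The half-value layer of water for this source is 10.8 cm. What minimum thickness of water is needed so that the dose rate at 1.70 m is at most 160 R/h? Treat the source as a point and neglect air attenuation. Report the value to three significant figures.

At 1.70 m, distance alone gives 8100 × (1.09/1.70)² = 8100 × 0.4111 = 3330 R/h.
Further attenuation needed: 3330/160 = 20.81.
n = log₂(20.81) = 4.379 half-value layers.
Thickness = 4.379 × 10.8 cm = 47.29 cm.

47.3 cm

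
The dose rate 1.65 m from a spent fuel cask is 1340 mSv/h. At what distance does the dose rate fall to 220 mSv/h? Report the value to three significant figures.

4.07 m

By the inverse-square law, d₂ = d₁·√(I₁/I₂).
I₁/I₂ = 1340/220 = 6.091, so d₂ = 1.65 × √6.091 = 4.072 m.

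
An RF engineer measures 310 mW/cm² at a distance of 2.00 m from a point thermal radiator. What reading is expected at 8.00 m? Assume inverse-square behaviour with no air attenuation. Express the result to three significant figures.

Intensity scales as (d₁/d₂)², so the rate at 8.00 m is
(2.00/8.00)² = 0.06250, so 310 × 0.06250 = 19.38 mW/cm².

19.4 mW/cm²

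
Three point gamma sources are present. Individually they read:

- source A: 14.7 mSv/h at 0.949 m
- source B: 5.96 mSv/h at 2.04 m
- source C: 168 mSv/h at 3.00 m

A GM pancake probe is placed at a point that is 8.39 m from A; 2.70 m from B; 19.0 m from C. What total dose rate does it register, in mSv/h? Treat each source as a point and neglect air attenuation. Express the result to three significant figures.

Each source contributes Iᵢ·(dᵢ/rᵢ)²; contributions add.
A: 14.7 × (0.949/8.39)² = 0.1881 mSv/h
B: 5.96 × (2.04/2.70)² = 3.402 mSv/h
C: 168 × (3.00/19.0)² = 4.188 mSv/h
Total = 0.1881 + 3.402 + 4.188 = 7.778 mSv/h.

7.78 mSv/h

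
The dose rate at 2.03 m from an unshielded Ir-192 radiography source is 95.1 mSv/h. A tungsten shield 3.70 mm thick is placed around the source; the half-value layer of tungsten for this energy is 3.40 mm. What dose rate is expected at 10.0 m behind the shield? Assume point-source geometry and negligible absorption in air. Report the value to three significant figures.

1.84 mSv/h

Distance alone: (2.03/10.0)² = 0.04121, so 95.1 × 0.04121 = 3.919 mSv/h.
Shield: 3.70/3.40 = 1.088 half-value layers → attenuation 2^(−1.088) = 0.4704.
Combined: 3.919 × 0.4704 = 1.843 mSv/h.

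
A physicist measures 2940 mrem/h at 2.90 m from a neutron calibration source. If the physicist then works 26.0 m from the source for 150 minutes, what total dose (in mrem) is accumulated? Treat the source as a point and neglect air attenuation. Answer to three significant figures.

Since intensity falls as 1/r², rate at 26.0 m:
2940 × (2.90/26.0)² = 2940 × 0.01244 = 36.57 mrem/h.
Dose = rate × time = 36.57 mrem/h × 2.500 h = 91.42 mrem.

91.4 mrem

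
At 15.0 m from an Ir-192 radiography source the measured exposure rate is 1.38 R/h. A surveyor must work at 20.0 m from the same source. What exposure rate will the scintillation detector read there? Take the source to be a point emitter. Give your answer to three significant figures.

0.776 R/h

Intensity scales as (d₁/d₂)², so scaling from 15.0 m to 20.0 m:
(15.0/20.0)² = 0.5625, so 1.38 × 0.5625 = 0.7762 R/h.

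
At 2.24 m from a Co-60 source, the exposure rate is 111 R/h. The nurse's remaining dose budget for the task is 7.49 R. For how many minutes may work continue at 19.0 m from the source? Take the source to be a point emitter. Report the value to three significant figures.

291 min

Using I₁d₁² = I₂d₂², rate at 19.0 m:
(2.24/19.0)² = 0.01390, so 111 × 0.01390 = 1.543 R/h.
Stay time = 7.49 R ÷ 1.543 R/h = 4.854 h = 291.2 min.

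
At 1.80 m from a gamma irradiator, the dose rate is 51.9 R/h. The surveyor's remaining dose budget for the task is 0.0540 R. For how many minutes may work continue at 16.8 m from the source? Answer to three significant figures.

5.44 min

Intensity scales as (d₁/d₂)², so rate at 16.8 m:
51.9 × (1.80/16.8)² = 51.9 × 0.01148 = 0.5958 R/h.
Stay time = 0.0540 R ÷ 0.5958 R/h = 0.09063 h = 5.438 min.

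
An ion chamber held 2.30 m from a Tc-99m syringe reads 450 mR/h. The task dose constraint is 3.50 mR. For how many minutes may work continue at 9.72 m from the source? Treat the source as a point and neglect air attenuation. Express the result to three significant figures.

Since intensity falls as 1/r², rate at 9.72 m:
(2.30/9.72)² = 0.05599, so 450 × 0.05599 = 25.20 mR/h.
Stay time = 3.50 mR ÷ 25.20 mR/h = 0.1389 h = 8.334 min.

8.33 min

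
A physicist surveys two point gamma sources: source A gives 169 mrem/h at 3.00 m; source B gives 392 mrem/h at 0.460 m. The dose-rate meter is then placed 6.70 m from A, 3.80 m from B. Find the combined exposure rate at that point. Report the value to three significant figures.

39.6 mrem/h

Each source contributes Iᵢ·(dᵢ/rᵢ)²; contributions add.
A: 169 × (3.00/6.70)² = 33.88 mrem/h
B: 392 × (0.460/3.80)² = 5.744 mrem/h
Total = 33.88 + 5.744 = 39.62 mrem/h.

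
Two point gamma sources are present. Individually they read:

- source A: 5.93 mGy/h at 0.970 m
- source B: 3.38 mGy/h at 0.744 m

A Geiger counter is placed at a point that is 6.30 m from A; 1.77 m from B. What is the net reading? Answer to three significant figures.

Each source contributes Iᵢ·(dᵢ/rᵢ)²; contributions add.
A: 5.93 × (0.970/6.30)² = 0.1406 mGy/h
B: 3.38 × (0.744/1.77)² = 0.5972 mGy/h
Total = 0.1406 + 0.5972 = 0.7378 mGy/h.

0.738 mGy/h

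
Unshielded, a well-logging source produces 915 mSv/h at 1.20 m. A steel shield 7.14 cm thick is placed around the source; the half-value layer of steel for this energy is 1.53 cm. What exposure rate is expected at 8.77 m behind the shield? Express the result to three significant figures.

Distance alone: (1.20/8.77)² = 0.01872, so 915 × 0.01872 = 17.13 mSv/h.
Shield: 7.14/1.53 = 4.667 half-value layers → attenuation 2^(−4.667) = 0.03936.
Combined: 17.13 × 0.03936 = 0.6742 mSv/h.

0.674 mSv/h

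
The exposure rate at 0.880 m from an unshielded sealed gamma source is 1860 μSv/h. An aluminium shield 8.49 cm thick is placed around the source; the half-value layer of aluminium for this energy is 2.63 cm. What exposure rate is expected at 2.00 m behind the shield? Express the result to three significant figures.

38.4 μSv/h

Distance alone: 1860 × (0.880/2.00)² = 1860 × 0.1936 = 360.1 μSv/h.
Shield: 8.49/2.63 = 3.228 half-value layers → attenuation 2^(−3.228) = 0.1067.
Combined: 360.1 × 0.1067 = 38.42 μSv/h.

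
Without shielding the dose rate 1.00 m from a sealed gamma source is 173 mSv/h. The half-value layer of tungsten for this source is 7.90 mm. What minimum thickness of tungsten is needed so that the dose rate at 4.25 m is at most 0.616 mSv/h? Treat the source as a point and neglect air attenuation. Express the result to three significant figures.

31.3 mm

At 4.25 m, distance alone gives (1.00/4.25)² = 0.05536, so 173 × 0.05536 = 9.577 mSv/h.
Further attenuation needed: 9.577/0.616 = 15.55.
n = log₂(15.55) = 3.959 half-value layers.
Thickness = 3.959 × 7.90 mm = 31.28 mm.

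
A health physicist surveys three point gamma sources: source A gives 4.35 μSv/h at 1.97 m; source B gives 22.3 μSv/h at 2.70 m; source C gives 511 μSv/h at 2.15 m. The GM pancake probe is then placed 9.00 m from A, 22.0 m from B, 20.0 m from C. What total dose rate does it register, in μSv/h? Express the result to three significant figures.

6.45 μSv/h

By superposition, sum each source's inverse-square contribution:
A: 4.35 × (1.97/9.00)² = 0.2084 μSv/h
B: 22.3 × (2.70/22.0)² = 0.3359 μSv/h
C: 511 × (2.15/20.0)² = 5.905 μSv/h
Total = 0.2084 + 0.3359 + 5.905 = 6.449 μSv/h.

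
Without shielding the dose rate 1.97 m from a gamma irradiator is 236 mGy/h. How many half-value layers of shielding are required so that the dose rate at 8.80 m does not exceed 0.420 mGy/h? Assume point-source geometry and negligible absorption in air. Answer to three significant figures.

At 8.80 m, distance alone gives 236 × (1.97/8.80)² = 236 × 0.05011 = 11.83 mGy/h.
Further attenuation needed: 11.83/0.420 = 28.17.
n = log₂(28.17) = 4.816 half-value layers.

4.82 half-value layers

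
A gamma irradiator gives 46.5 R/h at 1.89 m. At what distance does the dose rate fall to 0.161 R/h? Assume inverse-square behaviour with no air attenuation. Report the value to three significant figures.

Using I₁d₁² = I₂d₂², d₂ = d₁·√(I₁/I₂).
I₁/I₂ = 46.5/0.161 = 288.8, so d₂ = 1.89 × √288.8 = 32.12 m.

32.1 m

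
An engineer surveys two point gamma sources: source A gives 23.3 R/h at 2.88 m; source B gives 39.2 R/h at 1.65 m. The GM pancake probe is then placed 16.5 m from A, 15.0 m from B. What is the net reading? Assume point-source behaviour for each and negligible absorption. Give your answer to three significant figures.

1.18 R/h

By superposition, sum each source's inverse-square contribution:
A: 23.3 × (2.88/16.5)² = 0.7099 R/h
B: 39.2 × (1.65/15.0)² = 0.4743 R/h
Total = 0.7099 + 0.4743 = 1.184 R/h.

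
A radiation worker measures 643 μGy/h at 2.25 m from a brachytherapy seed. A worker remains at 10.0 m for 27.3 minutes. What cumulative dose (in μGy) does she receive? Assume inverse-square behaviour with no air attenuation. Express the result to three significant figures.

14.8 μGy

Intensity scales as (d₁/d₂)², so rate at 10.0 m:
643 × (2.25/10.0)² = 643 × 0.05063 = 32.56 μGy/h.
Dose = rate × time = 32.56 μGy/h × 0.4550 h = 14.81 μGy.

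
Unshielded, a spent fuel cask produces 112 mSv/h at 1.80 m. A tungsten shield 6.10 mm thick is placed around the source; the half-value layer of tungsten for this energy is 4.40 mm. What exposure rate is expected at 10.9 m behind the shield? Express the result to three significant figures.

Distance alone: (1.80/10.9)² = 0.02727, so 112 × 0.02727 = 3.054 mSv/h.
Shield: 6.10/4.40 = 1.386 half-value layers → attenuation 2^(−1.386) = 0.3826.
Combined: 3.054 × 0.3826 = 1.168 mSv/h.

1.17 mSv/h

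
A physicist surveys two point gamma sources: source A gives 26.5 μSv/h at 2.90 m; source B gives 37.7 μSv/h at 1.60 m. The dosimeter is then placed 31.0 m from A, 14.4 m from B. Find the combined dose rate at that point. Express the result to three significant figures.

By superposition, sum each source's inverse-square contribution:
A: 26.5 × (2.90/31.0)² = 0.2319 μSv/h
B: 37.7 × (1.60/14.4)² = 0.4654 μSv/h
Total = 0.2319 + 0.4654 = 0.6973 μSv/h.

0.697 μSv/h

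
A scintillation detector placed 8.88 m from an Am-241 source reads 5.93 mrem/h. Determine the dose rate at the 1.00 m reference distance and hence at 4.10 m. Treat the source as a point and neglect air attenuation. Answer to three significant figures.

468 mrem/h; 27.8 mrem/h

Using I₁d₁² = I₂d₂²,
At 1.00 m: 5.93 × (8.88/1.00)² = 5.93 × 78.85 = 467.6 mrem/h
At 4.10 m: 467.6 × (1.00/4.10)² = 467.6 × 0.05949 = 27.82 mrem/h.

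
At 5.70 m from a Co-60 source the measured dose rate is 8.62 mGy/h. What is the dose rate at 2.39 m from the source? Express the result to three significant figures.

49.0 mGy/h

Since intensity falls as 1/r², scaling from 5.70 m to 2.39 m:
8.62 × (5.70/2.39)² = 8.62 × 5.688 = 49.03 mGy/h.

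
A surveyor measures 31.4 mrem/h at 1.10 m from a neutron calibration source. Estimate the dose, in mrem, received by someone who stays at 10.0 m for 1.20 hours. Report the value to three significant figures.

0.456 mrem

Since intensity falls as 1/r², rate at 10.0 m:
(1.10/10.0)² = 0.01210, so 31.4 × 0.01210 = 0.3799 mrem/h.
Dose = rate × time = 0.3799 mrem/h × 1.200 h = 0.4559 mrem.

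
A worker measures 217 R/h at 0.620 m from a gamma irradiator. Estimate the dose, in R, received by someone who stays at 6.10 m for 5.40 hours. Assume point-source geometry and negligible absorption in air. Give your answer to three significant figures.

Intensity scales as (d₁/d₂)², so rate at 6.10 m:
217 × (0.620/6.10)² = 217 × 0.01033 = 2.242 R/h.
Dose = rate × time = 2.242 R/h × 5.400 h = 12.11 R.

12.1 R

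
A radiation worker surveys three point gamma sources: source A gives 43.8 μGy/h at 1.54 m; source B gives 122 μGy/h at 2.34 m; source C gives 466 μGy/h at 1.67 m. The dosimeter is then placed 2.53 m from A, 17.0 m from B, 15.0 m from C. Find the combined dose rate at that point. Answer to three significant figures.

24.3 μGy/h

Each source contributes Iᵢ·(dᵢ/rᵢ)²; contributions add.
A: 43.8 × (1.54/2.53)² = 16.23 μGy/h
B: 122 × (2.34/17.0)² = 2.311 μGy/h
C: 466 × (1.67/15.0)² = 5.776 μGy/h
Total = 16.23 + 2.311 + 5.776 = 24.32 μGy/h.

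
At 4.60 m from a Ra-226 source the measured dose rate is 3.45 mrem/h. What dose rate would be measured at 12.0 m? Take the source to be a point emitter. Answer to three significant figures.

Since intensity falls as 1/r², scaling from 4.60 m to 12.0 m:
(4.60/12.0)² = 0.1469, so 3.45 × 0.1469 = 0.5068 mrem/h.

0.507 mrem/h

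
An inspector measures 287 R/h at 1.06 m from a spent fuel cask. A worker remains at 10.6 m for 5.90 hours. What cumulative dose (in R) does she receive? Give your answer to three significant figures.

16.9 R

Using I₁d₁² = I₂d₂², rate at 10.6 m:
287 × (1.06/10.6)² = 287 × 0.01000 = 2.870 R/h.
Dose = rate × time = 2.870 R/h × 5.900 h = 16.93 R.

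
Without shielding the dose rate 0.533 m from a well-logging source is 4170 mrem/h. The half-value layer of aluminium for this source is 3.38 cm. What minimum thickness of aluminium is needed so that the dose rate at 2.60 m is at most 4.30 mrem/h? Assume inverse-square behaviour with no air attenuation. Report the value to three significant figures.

18.1 cm

At 2.60 m, distance alone gives 4170 × (0.533/2.60)² = 4170 × 0.04203 = 175.3 mrem/h.
Further attenuation needed: 175.3/4.30 = 40.77.
n = log₂(40.77) = 5.349 half-value layers.
Thickness = 5.349 × 3.38 cm = 18.08 cm.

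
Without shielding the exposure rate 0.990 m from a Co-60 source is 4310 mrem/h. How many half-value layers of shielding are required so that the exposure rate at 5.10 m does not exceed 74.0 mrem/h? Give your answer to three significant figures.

1.13 half-value layers

At 5.10 m, distance alone gives 4310 × (0.990/5.10)² = 4310 × 0.03768 = 162.4 mrem/h.
Further attenuation needed: 162.4/74.0 = 2.195.
n = log₂(2.195) = 1.134 half-value layers.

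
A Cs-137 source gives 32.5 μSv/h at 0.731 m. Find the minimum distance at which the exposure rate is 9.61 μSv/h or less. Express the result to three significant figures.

By the inverse-square law, d₂ = d₁·√(I₁/I₂).
I₁/I₂ = 32.5/9.61 = 3.382, so d₂ = 0.731 × √3.382 = 1.344 m.

1.34 m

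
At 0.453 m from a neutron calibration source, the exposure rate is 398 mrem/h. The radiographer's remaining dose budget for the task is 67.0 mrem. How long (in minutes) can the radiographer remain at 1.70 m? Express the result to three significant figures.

142 min

Applying the 1/r² law, rate at 1.70 m:
398 × (0.453/1.70)² = 398 × 0.07101 = 28.26 mrem/h.
Stay time = 67.0 mrem ÷ 28.26 mrem/h = 2.371 h = 142.3 min.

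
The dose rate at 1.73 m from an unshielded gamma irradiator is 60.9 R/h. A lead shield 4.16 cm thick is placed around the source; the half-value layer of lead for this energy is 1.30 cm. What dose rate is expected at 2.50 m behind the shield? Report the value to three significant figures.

Distance alone: (1.73/2.50)² = 0.4789, so 60.9 × 0.4789 = 29.17 R/h.
Shield: 4.16/1.30 = 3.200 half-value layers → attenuation 2^(−3.200) = 0.1088.
Combined: 29.17 × 0.1088 = 3.174 R/h.

3.17 R/h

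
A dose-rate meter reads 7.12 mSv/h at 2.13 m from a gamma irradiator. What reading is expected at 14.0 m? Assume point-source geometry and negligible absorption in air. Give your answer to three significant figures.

By the inverse-square law, the rate at 14.0 m is
7.12 × (2.13/14.0)² = 7.12 × 0.02315 = 0.1648 mSv/h.

0.165 mSv/h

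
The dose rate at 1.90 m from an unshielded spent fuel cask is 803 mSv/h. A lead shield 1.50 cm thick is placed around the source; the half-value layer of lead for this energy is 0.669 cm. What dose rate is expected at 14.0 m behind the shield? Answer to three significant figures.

3.13 mSv/h

Distance alone: (1.90/14.0)² = 0.01842, so 803 × 0.01842 = 14.79 mSv/h.
Shield: 1.50/0.669 = 2.242 half-value layers → attenuation 2^(−2.242) = 0.2114.
Combined: 14.79 × 0.2114 = 3.127 mSv/h.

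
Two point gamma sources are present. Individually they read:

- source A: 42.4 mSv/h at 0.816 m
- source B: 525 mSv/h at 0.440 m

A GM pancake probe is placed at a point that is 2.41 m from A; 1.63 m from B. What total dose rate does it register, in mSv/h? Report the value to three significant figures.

Each source contributes Iᵢ·(dᵢ/rᵢ)²; contributions add.
A: 42.4 × (0.816/2.41)² = 4.861 mSv/h
B: 525 × (0.440/1.63)² = 38.26 mSv/h
Total = 4.861 + 38.26 = 43.12 mSv/h.

43.1 mSv/h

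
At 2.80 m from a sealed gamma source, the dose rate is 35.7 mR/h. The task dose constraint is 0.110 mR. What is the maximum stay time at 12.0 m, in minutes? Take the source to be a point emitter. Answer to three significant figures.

By the inverse-square law, rate at 12.0 m:
35.7 × (2.80/12.0)² = 35.7 × 0.05444 = 1.944 mR/h.
Stay time = 0.110 mR ÷ 1.944 mR/h = 0.05658 h = 3.395 min.

3.40 min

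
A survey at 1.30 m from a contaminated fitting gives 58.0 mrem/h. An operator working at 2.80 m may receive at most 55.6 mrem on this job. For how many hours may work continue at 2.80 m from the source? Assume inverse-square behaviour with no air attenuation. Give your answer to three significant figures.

Applying the 1/r² law, rate at 2.80 m:
58.0 × (1.30/2.80)² = 58.0 × 0.2156 = 12.50 mrem/h.
Stay time = 55.6 mrem ÷ 12.50 mrem/h = 4.448 h.

4.45 h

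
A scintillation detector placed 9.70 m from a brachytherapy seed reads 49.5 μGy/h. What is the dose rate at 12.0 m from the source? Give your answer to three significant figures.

32.3 μGy/h

Intensity scales as (d₁/d₂)², so scaling from 9.70 m to 12.0 m:
49.5 × (9.70/12.0)² = 49.5 × 0.6534 = 32.34 μGy/h.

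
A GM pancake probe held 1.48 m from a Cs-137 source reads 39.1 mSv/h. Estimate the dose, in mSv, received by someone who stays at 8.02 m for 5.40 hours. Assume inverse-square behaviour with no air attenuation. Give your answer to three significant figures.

Applying the 1/r² law, rate at 8.02 m:
39.1 × (1.48/8.02)² = 39.1 × 0.03405 = 1.331 mSv/h.
Dose = rate × time = 1.331 mSv/h × 5.400 h = 7.187 mSv.

7.19 mSv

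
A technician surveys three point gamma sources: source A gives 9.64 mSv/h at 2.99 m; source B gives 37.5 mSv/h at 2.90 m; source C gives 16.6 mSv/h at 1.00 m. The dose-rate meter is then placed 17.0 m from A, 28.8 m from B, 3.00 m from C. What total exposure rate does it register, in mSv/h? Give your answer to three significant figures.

By superposition, sum each source's inverse-square contribution:
A: 9.64 × (2.99/17.0)² = 0.2982 mSv/h
B: 37.5 × (2.90/28.8)² = 0.3802 mSv/h
C: 16.6 × (1.00/3.00)² = 1.844 mSv/h
Total = 0.2982 + 0.3802 + 1.844 = 2.522 mSv/h.

2.52 mSv/h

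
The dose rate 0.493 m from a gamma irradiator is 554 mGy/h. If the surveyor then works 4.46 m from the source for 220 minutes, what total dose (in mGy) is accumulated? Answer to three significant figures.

Intensity scales as (d₁/d₂)², so rate at 4.46 m:
554 × (0.493/4.46)² = 554 × 0.01222 = 6.770 mGy/h.
Dose = rate × time = 6.770 mGy/h × 3.667 h = 24.83 mGy.

24.8 mGy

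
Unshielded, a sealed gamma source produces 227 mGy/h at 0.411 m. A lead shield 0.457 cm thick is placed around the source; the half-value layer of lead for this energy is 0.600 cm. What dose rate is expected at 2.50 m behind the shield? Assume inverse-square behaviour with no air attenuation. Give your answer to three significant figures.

Distance alone: (0.411/2.50)² = 0.02703, so 227 × 0.02703 = 6.136 mGy/h.
Shield: 0.457/0.600 = 0.7617 half-value layers → attenuation 2^(−0.7617) = 0.5898.
Combined: 6.136 × 0.5898 = 3.619 mGy/h.

3.62 mGy/h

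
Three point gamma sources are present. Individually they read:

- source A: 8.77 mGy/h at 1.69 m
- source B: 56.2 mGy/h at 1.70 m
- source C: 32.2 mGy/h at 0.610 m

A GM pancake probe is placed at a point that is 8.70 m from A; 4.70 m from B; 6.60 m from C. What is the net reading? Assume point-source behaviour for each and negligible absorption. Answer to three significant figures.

By superposition, sum each source's inverse-square contribution:
A: 8.77 × (1.69/8.70)² = 0.3309 mGy/h
B: 56.2 × (1.70/4.70)² = 7.353 mGy/h
C: 32.2 × (0.610/6.60)² = 0.2751 mGy/h
Total = 0.3309 + 7.353 + 0.2751 = 7.959 mGy/h.

7.96 mGy/h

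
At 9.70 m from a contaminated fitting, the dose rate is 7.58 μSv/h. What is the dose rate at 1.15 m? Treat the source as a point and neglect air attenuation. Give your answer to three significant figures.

539 μSv/h

Intensity scales as (d₁/d₂)², so the rate at 1.15 m is
(9.70/1.15)² = 71.15, so 7.58 × 71.15 = 539.3 μSv/h.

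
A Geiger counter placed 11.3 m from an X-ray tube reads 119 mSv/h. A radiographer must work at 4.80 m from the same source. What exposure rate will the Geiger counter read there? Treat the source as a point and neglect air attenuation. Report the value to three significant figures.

By the inverse-square law, scaling from 11.3 m to 4.80 m:
119 × (11.3/4.80)² = 119 × 5.542 = 659.5 mSv/h.

660 mSv/h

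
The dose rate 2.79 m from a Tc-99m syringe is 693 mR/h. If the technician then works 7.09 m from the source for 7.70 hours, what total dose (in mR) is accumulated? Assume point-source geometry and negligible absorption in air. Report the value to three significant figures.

Using I₁d₁² = I₂d₂², rate at 7.09 m:
(2.79/7.09)² = 0.1549, so 693 × 0.1549 = 107.3 mR/h.
Dose = rate × time = 107.3 mR/h × 7.700 h = 826.2 mR.

826 mR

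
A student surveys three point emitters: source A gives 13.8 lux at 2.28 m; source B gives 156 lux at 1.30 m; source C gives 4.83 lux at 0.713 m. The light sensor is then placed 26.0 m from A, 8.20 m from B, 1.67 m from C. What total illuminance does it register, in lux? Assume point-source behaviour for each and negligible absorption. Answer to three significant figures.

4.91 lux

By superposition, sum each source's inverse-square contribution:
A: 13.8 × (2.28/26.0)² = 0.1061 lux
B: 156 × (1.30/8.20)² = 3.921 lux
C: 4.83 × (0.713/1.67)² = 0.8804 lux
Total = 0.1061 + 3.921 + 0.8804 = 4.907 lux.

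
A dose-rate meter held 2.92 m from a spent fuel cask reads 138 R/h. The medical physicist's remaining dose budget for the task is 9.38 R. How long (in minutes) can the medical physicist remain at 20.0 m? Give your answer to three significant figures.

191 min

By the inverse-square law, rate at 20.0 m:
138 × (2.92/20.0)² = 138 × 0.02132 = 2.942 R/h.
Stay time = 9.38 R ÷ 2.942 R/h = 3.188 h = 191.3 min.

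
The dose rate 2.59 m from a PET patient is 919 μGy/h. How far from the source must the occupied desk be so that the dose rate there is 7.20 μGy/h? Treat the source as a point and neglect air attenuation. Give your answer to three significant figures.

29.3 m

Intensity scales as (d₁/d₂)², so d₂ = d₁·√(I₁/I₂).
I₁/I₂ = 919/7.20 = 127.6, so d₂ = 2.59 × √127.6 = 29.26 m.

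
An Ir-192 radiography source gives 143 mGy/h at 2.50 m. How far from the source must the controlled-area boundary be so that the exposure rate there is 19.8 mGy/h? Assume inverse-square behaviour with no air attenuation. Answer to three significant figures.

6.72 m

Using I₁d₁² = I₂d₂², d₂ = d₁·√(I₁/I₂).
I₁/I₂ = 143/19.8 = 7.222, so d₂ = 2.50 × √7.222 = 6.718 m.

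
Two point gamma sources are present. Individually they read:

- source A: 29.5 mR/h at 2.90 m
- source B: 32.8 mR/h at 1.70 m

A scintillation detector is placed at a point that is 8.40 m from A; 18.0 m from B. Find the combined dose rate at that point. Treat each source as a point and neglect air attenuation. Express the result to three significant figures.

Each source contributes Iᵢ·(dᵢ/rᵢ)²; contributions add.
A: 29.5 × (2.90/8.40)² = 3.516 mR/h
B: 32.8 × (1.70/18.0)² = 0.2926 mR/h
Total = 3.516 + 0.2926 = 3.809 mR/h.

3.81 mR/h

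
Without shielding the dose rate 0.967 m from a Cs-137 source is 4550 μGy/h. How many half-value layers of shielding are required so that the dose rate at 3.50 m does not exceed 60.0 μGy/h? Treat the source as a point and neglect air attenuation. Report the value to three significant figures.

2.53 half-value layers

At 3.50 m, distance alone gives 4550 × (0.967/3.50)² = 4550 × 0.07633 = 347.3 μGy/h.
Further attenuation needed: 347.3/60.0 = 5.788.
n = log₂(5.788) = 2.533 half-value layers.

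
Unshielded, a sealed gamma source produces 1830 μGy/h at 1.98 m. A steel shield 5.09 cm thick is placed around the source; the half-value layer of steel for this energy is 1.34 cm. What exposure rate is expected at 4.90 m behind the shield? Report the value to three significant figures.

Distance alone: 1830 × (1.98/4.90)² = 1830 × 0.1633 = 298.8 μGy/h.
Shield: 5.09/1.34 = 3.799 half-value layers → attenuation 2^(−3.799) = 0.07184.
Combined: 298.8 × 0.07184 = 21.47 μGy/h.

21.5 μGy/h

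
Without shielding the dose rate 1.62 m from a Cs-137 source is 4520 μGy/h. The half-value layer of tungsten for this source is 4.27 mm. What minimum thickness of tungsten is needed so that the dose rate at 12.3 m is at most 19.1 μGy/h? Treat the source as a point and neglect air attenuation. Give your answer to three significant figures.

At 12.3 m, distance alone gives (1.62/12.3)² = 0.01735, so 4520 × 0.01735 = 78.42 μGy/h.
Further attenuation needed: 78.42/19.1 = 4.106.
n = log₂(4.106) = 2.038 half-value layers.
Thickness = 2.038 × 4.27 mm = 8.702 mm.

8.70 mm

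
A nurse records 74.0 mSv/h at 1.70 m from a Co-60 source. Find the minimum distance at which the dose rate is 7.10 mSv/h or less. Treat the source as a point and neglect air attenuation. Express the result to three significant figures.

5.49 m

Using I₁d₁² = I₂d₂², d₂ = d₁·√(I₁/I₂).
I₁/I₂ = 74.0/7.10 = 10.42, so d₂ = 1.70 × √10.42 = 5.488 m.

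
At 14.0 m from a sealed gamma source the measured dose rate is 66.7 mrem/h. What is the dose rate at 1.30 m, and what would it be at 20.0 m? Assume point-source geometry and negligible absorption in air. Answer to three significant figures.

7740 mrem/h; 32.7 mrem/h

Applying the 1/r² law,
At 1.30 m: 66.7 × (14.0/1.30)² = 66.7 × 116.0 = 7737 mrem/h
At 20.0 m: (1.30/20.0)² = 0.004225, so 7737 × 0.004225 = 32.69 mrem/h.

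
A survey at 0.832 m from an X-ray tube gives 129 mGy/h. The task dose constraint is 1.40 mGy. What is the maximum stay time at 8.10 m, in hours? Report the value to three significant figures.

1.03 h

Since intensity falls as 1/r², rate at 8.10 m:
129 × (0.832/8.10)² = 129 × 0.01055 = 1.361 mGy/h.
Stay time = 1.40 mGy ÷ 1.361 mGy/h = 1.029 h.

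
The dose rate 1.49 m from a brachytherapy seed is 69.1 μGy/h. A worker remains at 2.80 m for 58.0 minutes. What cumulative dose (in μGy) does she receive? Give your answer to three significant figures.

18.9 μGy

Intensity scales as (d₁/d₂)², so rate at 2.80 m:
69.1 × (1.49/2.80)² = 69.1 × 0.2832 = 19.57 μGy/h.
Dose = rate × time = 19.57 μGy/h × 0.9667 h = 18.92 μGy.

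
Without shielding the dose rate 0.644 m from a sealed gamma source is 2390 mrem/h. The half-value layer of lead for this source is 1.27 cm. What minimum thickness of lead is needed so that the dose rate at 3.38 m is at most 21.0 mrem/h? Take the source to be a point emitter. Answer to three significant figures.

2.60 cm

At 3.38 m, distance alone gives (0.644/3.38)² = 0.03630, so 2390 × 0.03630 = 86.76 mrem/h.
Further attenuation needed: 86.76/21.0 = 4.131.
n = log₂(4.131) = 2.046 half-value layers.
Thickness = 2.046 × 1.27 cm = 2.598 cm.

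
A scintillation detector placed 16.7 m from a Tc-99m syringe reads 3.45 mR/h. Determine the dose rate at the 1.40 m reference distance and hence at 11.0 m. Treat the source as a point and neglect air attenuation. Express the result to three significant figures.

491 mR/h; 7.95 mR/h

Using I₁d₁² = I₂d₂²,
At 1.40 m: 3.45 × (16.7/1.40)² = 3.45 × 142.3 = 490.9 mR/h
At 11.0 m: (1.40/11.0)² = 0.01620, so 490.9 × 0.01620 = 7.953 mR/h.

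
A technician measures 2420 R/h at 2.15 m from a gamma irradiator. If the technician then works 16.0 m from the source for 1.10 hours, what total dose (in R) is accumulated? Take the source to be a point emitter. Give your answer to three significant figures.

Since intensity falls as 1/r², rate at 16.0 m:
2420 × (2.15/16.0)² = 2420 × 0.01806 = 43.71 R/h.
Dose = rate × time = 43.71 R/h × 1.100 h = 48.08 R.

48.1 R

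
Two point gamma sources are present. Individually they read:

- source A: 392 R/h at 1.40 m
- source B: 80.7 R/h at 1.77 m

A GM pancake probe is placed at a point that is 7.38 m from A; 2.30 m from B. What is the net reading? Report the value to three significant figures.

Each source contributes Iᵢ·(dᵢ/rᵢ)²; contributions add.
A: 392 × (1.40/7.38)² = 14.11 R/h
B: 80.7 × (1.77/2.30)² = 47.79 R/h
Total = 14.11 + 47.79 = 61.90 R/h.

61.9 R/h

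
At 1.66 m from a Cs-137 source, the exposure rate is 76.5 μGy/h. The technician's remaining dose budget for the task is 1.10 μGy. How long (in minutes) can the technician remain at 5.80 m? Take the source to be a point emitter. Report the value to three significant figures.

By the inverse-square law, rate at 5.80 m:
(1.66/5.80)² = 0.08191, so 76.5 × 0.08191 = 6.266 μGy/h.
Stay time = 1.10 μGy ÷ 6.266 μGy/h = 0.1756 h = 10.54 min.

10.5 min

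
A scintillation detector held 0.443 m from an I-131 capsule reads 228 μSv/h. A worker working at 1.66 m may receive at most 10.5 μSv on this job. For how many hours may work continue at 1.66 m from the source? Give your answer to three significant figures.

Using I₁d₁² = I₂d₂², rate at 1.66 m:
(0.443/1.66)² = 0.07122, so 228 × 0.07122 = 16.24 μSv/h.
Stay time = 10.5 μSv ÷ 16.24 μSv/h = 0.6466 h.

0.647 h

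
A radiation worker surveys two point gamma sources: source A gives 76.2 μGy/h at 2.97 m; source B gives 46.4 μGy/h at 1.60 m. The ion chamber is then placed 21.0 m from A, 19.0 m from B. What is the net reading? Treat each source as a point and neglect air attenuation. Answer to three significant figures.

1.85 μGy/h

Each source contributes Iᵢ·(dᵢ/rᵢ)²; contributions add.
A: 76.2 × (2.97/21.0)² = 1.524 μGy/h
B: 46.4 × (1.60/19.0)² = 0.3290 μGy/h
Total = 1.524 + 0.3290 = 1.853 μGy/h.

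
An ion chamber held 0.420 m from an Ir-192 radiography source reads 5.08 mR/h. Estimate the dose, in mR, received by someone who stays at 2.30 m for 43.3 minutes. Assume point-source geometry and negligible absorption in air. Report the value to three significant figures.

0.122 mR

Intensity scales as (d₁/d₂)², so rate at 2.30 m:
(0.420/2.30)² = 0.03335, so 5.08 × 0.03335 = 0.1694 mR/h.
Dose = rate × time = 0.1694 mR/h × 0.7217 h = 0.1223 mR.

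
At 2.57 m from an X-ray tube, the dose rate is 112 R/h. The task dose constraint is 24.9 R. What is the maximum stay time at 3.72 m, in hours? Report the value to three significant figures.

0.466 h

Since intensity falls as 1/r², rate at 3.72 m:
(2.57/3.72)² = 0.4773, so 112 × 0.4773 = 53.46 R/h.
Stay time = 24.9 R ÷ 53.46 R/h = 0.4658 h.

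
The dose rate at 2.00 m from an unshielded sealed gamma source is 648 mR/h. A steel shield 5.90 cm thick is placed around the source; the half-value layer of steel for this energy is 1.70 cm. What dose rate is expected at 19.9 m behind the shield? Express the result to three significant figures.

Distance alone: 648 × (2.00/19.9)² = 648 × 0.01010 = 6.545 mR/h.
Shield: 5.90/1.70 = 3.471 half-value layers → attenuation 2^(−3.471) = 0.09018.
Combined: 6.545 × 0.09018 = 0.5902 mR/h.

0.590 mR/h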